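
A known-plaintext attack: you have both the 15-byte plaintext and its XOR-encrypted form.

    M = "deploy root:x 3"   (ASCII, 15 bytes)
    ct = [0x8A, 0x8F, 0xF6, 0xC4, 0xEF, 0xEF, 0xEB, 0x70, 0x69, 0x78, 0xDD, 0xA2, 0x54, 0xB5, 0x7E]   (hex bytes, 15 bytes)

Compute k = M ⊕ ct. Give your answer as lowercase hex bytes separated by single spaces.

Since ct = M ⊕ k, XORing both sides with M gives k = M ⊕ ct.
byte 0: 100 ^ 138 = 238
byte 1: 101 ^ 143 = 234
byte 2: 112 ^ 246 = 134
byte 3: 108 ^ 196 = 168
byte 4: 111 ^ 239 = 128
byte 5: 121 ^ 239 = 150
byte 6:  32 ^ 235 = 203
byte 7: 114 ^ 112 =   2
byte 8: 111 ^ 105 =   6
byte 9: 111 ^ 120 =  23
byte 10: 116 ^ 221 = 169
byte 11:  58 ^ 162 = 152
byte 12: 120 ^  84 =  44
byte 13:  32 ^ 181 = 149
byte 14:  51 ^ 126 =  77

ee ea 86 a8 80 96 cb 02 06 17 a9 98 2c 95 4d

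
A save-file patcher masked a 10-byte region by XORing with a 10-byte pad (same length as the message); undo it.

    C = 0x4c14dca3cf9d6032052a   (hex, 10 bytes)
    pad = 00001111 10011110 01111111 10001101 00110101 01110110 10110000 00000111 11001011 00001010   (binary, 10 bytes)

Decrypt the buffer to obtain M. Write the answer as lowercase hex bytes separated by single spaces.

43 8a a3 2e fa eb d0 35 ce 20

XOR is its own inverse, so applying the key byte-wise gives the result directly.
01001100 xor 00001111 = 01000011
00010100 xor 10011110 = 10001010
11011100 xor 01111111 = 10100011
10100011 xor 10001101 = 00101110
11001111 xor 00110101 = 11111010
10011101 xor 01110110 = 11101011
01100000 xor 10110000 = 11010000
00110010 xor 00000111 = 00110101
00000101 xor 11001011 = 11001110
00101010 xor 00001010 = 00100000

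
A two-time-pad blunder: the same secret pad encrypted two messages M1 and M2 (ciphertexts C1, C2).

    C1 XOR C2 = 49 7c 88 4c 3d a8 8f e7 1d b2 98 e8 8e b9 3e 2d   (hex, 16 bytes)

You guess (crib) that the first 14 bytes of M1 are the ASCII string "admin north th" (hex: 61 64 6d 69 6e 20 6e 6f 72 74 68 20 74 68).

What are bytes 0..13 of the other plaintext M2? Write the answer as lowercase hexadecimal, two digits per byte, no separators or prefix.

Since C1 ⊕ C2 = M1 ⊕ M2, XORing with the guessed M1 bytes yields the corresponding M2 bytes: M2 = (C1 ⊕ C2) ⊕ M1.
49 xor 61 = 28
7c xor 64 = 18
88 xor 6d = e5
4c xor 69 = 25
3d xor 6e = 53
a8 xor 20 = 88
8f xor 6e = e1
e7 xor 6f = 88
1d xor 72 = 6f
b2 xor 74 = c6
98 xor 68 = f0
e8 xor 20 = c8
8e xor 74 = fa
b9 xor 68 = d1

2818e5255388e1886fc6f0c8fad1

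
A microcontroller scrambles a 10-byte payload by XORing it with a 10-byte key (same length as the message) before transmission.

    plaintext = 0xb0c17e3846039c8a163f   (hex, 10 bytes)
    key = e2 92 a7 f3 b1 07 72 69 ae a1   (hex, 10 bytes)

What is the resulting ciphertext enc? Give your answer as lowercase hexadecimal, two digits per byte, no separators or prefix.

5253d9cbf704eee3b89e

XOR is its own inverse, so applying the key byte-wise gives the result directly.
b0 XOR e2 = 52
c1 XOR 92 = 53
7e XOR a7 = d9
38 XOR f3 = cb
46 XOR b1 = f7
03 XOR 07 = 04
9c XOR 72 = ee
8a XOR 69 = e3
16 XOR ae = b8
3f XOR a1 = 9e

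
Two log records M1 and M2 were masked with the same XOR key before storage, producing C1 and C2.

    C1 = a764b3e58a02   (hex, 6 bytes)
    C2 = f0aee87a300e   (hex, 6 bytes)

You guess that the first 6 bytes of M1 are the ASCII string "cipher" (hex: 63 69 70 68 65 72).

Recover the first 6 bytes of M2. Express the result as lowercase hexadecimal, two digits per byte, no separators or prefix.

First, C1 ⊕ C2 = (M1 ⊕ K) ⊕ (M2 ⊕ K) = M1 ⊕ M2, so the key drops out. Then M2 = (M1 ⊕ M2) ⊕ M1 over the first 6 bytes.
byte 0: (a7 XOR f0) XOR 63 = 57 XOR 63 = 34
byte 1: (64 XOR ae) XOR 69 = ca XOR 69 = a3
byte 2: (b3 XOR e8) XOR 70 = 5b XOR 70 = 2b
byte 3: (e5 XOR 7a) XOR 68 = 9f XOR 68 = f7
byte 4: (8a XOR 30) XOR 65 = ba XOR 65 = df
byte 5: (02 XOR 0e) XOR 72 = 0c XOR 72 = 7e

34a32bf7df7e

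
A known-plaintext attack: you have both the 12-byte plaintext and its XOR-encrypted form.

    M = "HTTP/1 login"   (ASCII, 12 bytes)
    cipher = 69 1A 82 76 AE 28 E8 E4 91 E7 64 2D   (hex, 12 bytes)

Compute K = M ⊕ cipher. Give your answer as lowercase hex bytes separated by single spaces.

21 4e d6 26 81 19 c8 88 fe 80 0d 43

Since cipher = M ⊕ K, XORing both sides with M gives K = M ⊕ cipher.
byte 0:  72 ⊕ 105 =  33
byte 1:  84 ⊕  26 =  78
byte 2:  84 ⊕ 130 = 214
byte 3:  80 ⊕ 118 =  38
byte 4:  47 ⊕ 174 = 129
byte 5:  49 ⊕  40 =  25
byte 6:  32 ⊕ 232 = 200
byte 7: 108 ⊕ 228 = 136
byte 8: 111 ⊕ 145 = 254
byte 9: 103 ⊕ 231 = 128
byte 10: 105 ⊕ 100 =  13
byte 11: 110 ⊕  45 =  67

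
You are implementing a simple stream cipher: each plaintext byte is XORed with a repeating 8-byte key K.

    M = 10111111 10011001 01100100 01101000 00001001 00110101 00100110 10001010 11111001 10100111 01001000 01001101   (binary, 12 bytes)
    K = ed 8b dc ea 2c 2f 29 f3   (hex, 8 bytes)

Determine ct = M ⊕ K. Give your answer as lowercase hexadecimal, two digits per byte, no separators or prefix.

5212b882251a0f79142c94a7

The 8-byte key repeats, so the effective keystream is ed 8b dc ea 2c 2f 29 f3 ed 8b dc ea.
byte 0: bf xor ed = 52
byte 1: 99 xor 8b = 12
byte 2: 64 xor dc = b8
byte 3: 68 xor ea = 82
byte 4: 09 xor 2c = 25
byte 5: 35 xor 2f = 1a
byte 6: 26 xor 29 = 0f
byte 7: 8a xor f3 = 79
byte 8: f9 xor ed = 14
byte 9: a7 xor 8b = 2c
byte 10: 48 xor dc = 94
byte 11: 4d xor ea = a7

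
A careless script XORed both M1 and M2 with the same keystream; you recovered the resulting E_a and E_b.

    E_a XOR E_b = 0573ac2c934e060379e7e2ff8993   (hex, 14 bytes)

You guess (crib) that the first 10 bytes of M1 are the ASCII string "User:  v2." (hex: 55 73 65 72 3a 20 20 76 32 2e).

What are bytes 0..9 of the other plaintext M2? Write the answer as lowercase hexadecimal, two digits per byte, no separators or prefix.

5000c95ea96e26754bc9

Since E_a ⊕ E_b = M1 ⊕ M2, XORing with the guessed M1 bytes yields the corresponding M2 bytes: M2 = (E_a ⊕ E_b) ⊕ M1.
00000101 ⊕ 01010101 = 01010000
01110011 ⊕ 01110011 = 00000000
10101100 ⊕ 01100101 = 11001001
00101100 ⊕ 01110010 = 01011110
10010011 ⊕ 00111010 = 10101001
01001110 ⊕ 00100000 = 01101110
00000110 ⊕ 00100000 = 00100110
00000011 ⊕ 01110110 = 01110101
01111001 ⊕ 00110010 = 01001011
11100111 ⊕ 00101110 = 11001001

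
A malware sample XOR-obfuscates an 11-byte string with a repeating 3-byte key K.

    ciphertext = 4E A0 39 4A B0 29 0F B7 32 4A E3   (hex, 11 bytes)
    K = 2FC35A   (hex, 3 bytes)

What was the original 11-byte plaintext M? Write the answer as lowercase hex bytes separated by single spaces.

The 3-byte key repeats, so the effective keystream is 2f c3 5a 2f c3 5a 2f c3 5a 2f c3.
byte 0:  78 ⊕  47 =  97
byte 1: 160 ⊕ 195 =  99
byte 2:  57 ⊕  90 =  99
byte 3:  74 ⊕  47 = 101
byte 4: 176 ⊕ 195 = 115
byte 5:  41 ⊕  90 = 115
byte 6:  15 ⊕  47 =  32
byte 7: 183 ⊕ 195 = 116
byte 8:  50 ⊕  90 = 104
byte 9:  74 ⊕  47 = 101
byte 10: 227 ⊕ 195 =  32

61 63 63 65 73 73 20 74 68 65 20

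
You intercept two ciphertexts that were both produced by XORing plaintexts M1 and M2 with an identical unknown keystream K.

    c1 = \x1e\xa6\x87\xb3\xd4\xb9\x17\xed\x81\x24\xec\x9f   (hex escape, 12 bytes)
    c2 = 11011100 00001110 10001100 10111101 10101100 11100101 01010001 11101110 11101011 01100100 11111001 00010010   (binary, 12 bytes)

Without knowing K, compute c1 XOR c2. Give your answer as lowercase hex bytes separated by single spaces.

c1 ⊕ c2 = (M1 ⊕ K) ⊕ (M2 ⊕ K) = M1 ⊕ M2 — the shared key cancels under XOR.
byte 0: 00011110 ⊕ 11011100 = 11000010
byte 1: 10100110 ⊕ 00001110 = 10101000
byte 2: 10000111 ⊕ 10001100 = 00001011
byte 3: 10110011 ⊕ 10111101 = 00001110
byte 4: 11010100 ⊕ 10101100 = 01111000
byte 5: 10111001 ⊕ 11100101 = 01011100
byte 6: 00010111 ⊕ 01010001 = 01000110
byte 7: 11101101 ⊕ 11101110 = 00000011
byte 8: 10000001 ⊕ 11101011 = 01101010
byte 9: 00100100 ⊕ 01100100 = 01000000
byte 10: 11101100 ⊕ 11111001 = 00010101
byte 11: 10011111 ⊕ 00010010 = 10001101

c2 a8 0b 0e 78 5c 46 03 6a 40 15 8d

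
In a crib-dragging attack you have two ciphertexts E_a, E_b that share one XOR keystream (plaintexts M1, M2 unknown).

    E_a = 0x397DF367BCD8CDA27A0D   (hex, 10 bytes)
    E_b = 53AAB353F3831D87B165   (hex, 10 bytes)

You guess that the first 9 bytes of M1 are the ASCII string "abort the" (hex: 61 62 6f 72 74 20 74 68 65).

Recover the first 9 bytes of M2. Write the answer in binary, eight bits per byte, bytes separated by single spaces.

00001011 10110101 00101111 01000110 00111011 01111011 10100100 01001101 10101110

First, E_a ⊕ E_b = (M1 ⊕ K) ⊕ (M2 ⊕ K) = M1 ⊕ M2, so the key drops out. Then M2 = (M1 ⊕ M2) ⊕ M1 over the first 9 bytes.
byte 0: (39 XOR 53) XOR 61 = 6a XOR 61 = 0b
byte 1: (7d XOR aa) XOR 62 = d7 XOR 62 = b5
byte 2: (f3 XOR b3) XOR 6f = 40 XOR 6f = 2f
byte 3: (67 XOR 53) XOR 72 = 34 XOR 72 = 46
byte 4: (bc XOR f3) XOR 74 = 4f XOR 74 = 3b
byte 5: (d8 XOR 83) XOR 20 = 5b XOR 20 = 7b
byte 6: (cd XOR 1d) XOR 74 = d0 XOR 74 = a4
byte 7: (a2 XOR 87) XOR 68 = 25 XOR 68 = 4d
byte 8: (7a XOR b1) XOR 65 = cb XOR 65 = ae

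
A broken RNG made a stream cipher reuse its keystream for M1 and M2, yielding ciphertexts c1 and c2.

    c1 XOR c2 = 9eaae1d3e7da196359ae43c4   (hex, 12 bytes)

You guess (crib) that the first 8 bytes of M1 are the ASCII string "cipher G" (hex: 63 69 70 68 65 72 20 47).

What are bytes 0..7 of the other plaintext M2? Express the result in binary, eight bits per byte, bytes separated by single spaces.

11111101 11000011 10010001 10111011 10000010 10101000 00111001 00100100

Since c1 ⊕ c2 = M1 ⊕ M2, XORing with the guessed M1 bytes yields the corresponding M2 bytes: M2 = (c1 ⊕ c2) ⊕ M1.
158 ⊕  99 = 253
170 ⊕ 105 = 195
225 ⊕ 112 = 145
211 ⊕ 104 = 187
231 ⊕ 101 = 130
218 ⊕ 114 = 168
 25 ⊕  32 =  57
 99 ⊕  71 =  36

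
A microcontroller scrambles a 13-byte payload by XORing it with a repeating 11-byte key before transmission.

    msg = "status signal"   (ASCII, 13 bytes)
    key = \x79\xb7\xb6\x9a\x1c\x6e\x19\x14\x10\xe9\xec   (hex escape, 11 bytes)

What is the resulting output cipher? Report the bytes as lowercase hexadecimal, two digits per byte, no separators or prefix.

The 11-byte key repeats, so the effective keystream is 79 b7 b6 9a 1c 6e 19 14 10 e9 ec 79 b7.
byte 0: 73 ⊕ 79 = 0a
byte 1: 74 ⊕ b7 = c3
byte 2: 61 ⊕ b6 = d7
byte 3: 74 ⊕ 9a = ee
byte 4: 75 ⊕ 1c = 69
byte 5: 73 ⊕ 6e = 1d
byte 6: 20 ⊕ 19 = 39
byte 7: 73 ⊕ 14 = 67
byte 8: 69 ⊕ 10 = 79
byte 9: 67 ⊕ e9 = 8e
byte 10: 6e ⊕ ec = 82
byte 11: 61 ⊕ 79 = 18
byte 12: 6c ⊕ b7 = db

0ac3d7ee691d3967798e8218db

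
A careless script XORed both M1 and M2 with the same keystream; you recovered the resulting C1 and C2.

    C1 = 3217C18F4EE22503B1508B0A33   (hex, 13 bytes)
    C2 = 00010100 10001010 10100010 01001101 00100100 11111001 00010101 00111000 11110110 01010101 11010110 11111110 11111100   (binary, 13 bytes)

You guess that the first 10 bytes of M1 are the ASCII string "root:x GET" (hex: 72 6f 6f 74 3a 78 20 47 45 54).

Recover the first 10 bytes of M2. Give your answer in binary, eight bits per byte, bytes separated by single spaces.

01010100 11110010 00001100 10110110 01010000 01100011 00010000 01111100 00000010 01010001

First, C1 ⊕ C2 = (M1 ⊕ K) ⊕ (M2 ⊕ K) = M1 ⊕ M2, so the key drops out. Then M2 = (M1 ⊕ M2) ⊕ M1 over the first 10 bytes.
byte 0: (32 XOR 14) XOR 72 = 26 XOR 72 = 54
byte 1: (17 XOR 8a) XOR 6f = 9d XOR 6f = f2
byte 2: (c1 XOR a2) XOR 6f = 63 XOR 6f = 0c
byte 3: (8f XOR 4d) XOR 74 = c2 XOR 74 = b6
byte 4: (4e XOR 24) XOR 3a = 6a XOR 3a = 50
byte 5: (e2 XOR f9) XOR 78 = 1b XOR 78 = 63
byte 6: (25 XOR 15) XOR 20 = 30 XOR 20 = 10
byte 7: (03 XOR 38) XOR 47 = 3b XOR 47 = 7c
byte 8: (b1 XOR f6) XOR 45 = 47 XOR 45 = 02
byte 9: (50 XOR 55) XOR 54 = 05 XOR 54 = 51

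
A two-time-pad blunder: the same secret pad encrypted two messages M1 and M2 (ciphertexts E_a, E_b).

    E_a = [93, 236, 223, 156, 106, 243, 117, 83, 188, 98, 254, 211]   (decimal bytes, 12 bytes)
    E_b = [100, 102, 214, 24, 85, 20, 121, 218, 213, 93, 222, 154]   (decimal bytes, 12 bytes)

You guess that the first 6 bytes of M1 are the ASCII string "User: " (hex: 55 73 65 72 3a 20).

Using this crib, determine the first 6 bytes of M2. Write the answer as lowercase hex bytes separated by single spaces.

6c f9 6c f6 05 c7

First, E_a ⊕ E_b = (M1 ⊕ K) ⊕ (M2 ⊕ K) = M1 ⊕ M2, so the key drops out. Then M2 = (M1 ⊕ M2) ⊕ M1 over the first 6 bytes.
byte 0: (5d XOR 64) XOR 55 = 39 XOR 55 = 6c
byte 1: (ec XOR 66) XOR 73 = 8a XOR 73 = f9
byte 2: (df XOR d6) XOR 65 = 09 XOR 65 = 6c
byte 3: (9c XOR 18) XOR 72 = 84 XOR 72 = f6
byte 4: (6a XOR 55) XOR 3a = 3f XOR 3a = 05
byte 5: (f3 XOR 14) XOR 20 = e7 XOR 20 = c7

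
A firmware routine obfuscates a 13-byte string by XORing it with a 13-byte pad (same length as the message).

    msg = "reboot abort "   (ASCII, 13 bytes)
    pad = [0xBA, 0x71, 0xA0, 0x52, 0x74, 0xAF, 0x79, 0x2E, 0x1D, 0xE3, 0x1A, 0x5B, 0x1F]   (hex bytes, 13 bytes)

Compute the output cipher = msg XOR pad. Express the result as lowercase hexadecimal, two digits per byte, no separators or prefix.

c814c23d1bdb594f7f8c682f3f

XOR is its own inverse, so applying the key byte-wise gives the result directly.
72 ⊕ ba = c8
65 ⊕ 71 = 14
62 ⊕ a0 = c2
6f ⊕ 52 = 3d
6f ⊕ 74 = 1b
74 ⊕ af = db
20 ⊕ 79 = 59
61 ⊕ 2e = 4f
62 ⊕ 1d = 7f
6f ⊕ e3 = 8c
72 ⊕ 1a = 68
74 ⊕ 5b = 2f
20 ⊕ 1f = 3f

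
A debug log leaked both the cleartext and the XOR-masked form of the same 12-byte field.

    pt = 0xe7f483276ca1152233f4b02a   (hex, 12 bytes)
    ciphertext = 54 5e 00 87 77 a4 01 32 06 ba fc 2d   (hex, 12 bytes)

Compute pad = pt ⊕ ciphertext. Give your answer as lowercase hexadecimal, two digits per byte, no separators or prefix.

Since ciphertext = pt ⊕ pad, XORing both sides with pt gives pad = pt ⊕ ciphertext.
byte 0: e7 ⊕ 54 = b3
byte 1: f4 ⊕ 5e = aa
byte 2: 83 ⊕ 00 = 83
byte 3: 27 ⊕ 87 = a0
byte 4: 6c ⊕ 77 = 1b
byte 5: a1 ⊕ a4 = 05
byte 6: 15 ⊕ 01 = 14
byte 7: 22 ⊕ 32 = 10
byte 8: 33 ⊕ 06 = 35
byte 9: f4 ⊕ ba = 4e
byte 10: b0 ⊕ fc = 4c
byte 11: 2a ⊕ 2d = 07

b3aa83a01b051410354e4c07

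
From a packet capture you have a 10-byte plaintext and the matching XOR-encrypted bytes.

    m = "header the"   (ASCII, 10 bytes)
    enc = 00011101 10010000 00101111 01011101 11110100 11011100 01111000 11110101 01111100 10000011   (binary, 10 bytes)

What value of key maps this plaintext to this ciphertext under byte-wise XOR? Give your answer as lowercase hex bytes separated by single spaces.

Since enc = m ⊕ key, XORing both sides with m gives key = m ⊕ enc.
byte 0: 104 XOR  29 = 117
byte 1: 101 XOR 144 = 245
byte 2:  97 XOR  47 =  78
byte 3: 100 XOR  93 =  57
byte 4: 101 XOR 244 = 145
byte 5: 114 XOR 220 = 174
byte 6:  32 XOR 120 =  88
byte 7: 116 XOR 245 = 129
byte 8: 104 XOR 124 =  20
byte 9: 101 XOR 131 = 230

75 f5 4e 39 91 ae 58 81 14 e6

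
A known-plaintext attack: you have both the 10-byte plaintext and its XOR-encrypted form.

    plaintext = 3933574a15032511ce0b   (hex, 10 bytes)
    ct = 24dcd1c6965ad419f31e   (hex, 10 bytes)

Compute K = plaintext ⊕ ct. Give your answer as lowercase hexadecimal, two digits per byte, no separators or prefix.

1def868c8359f1083d15

Since ct = plaintext ⊕ K, XORing both sides with plaintext gives K = plaintext ⊕ ct.
39 XOR 24 = 1d
33 XOR dc = ef
57 XOR d1 = 86
4a XOR c6 = 8c
15 XOR 96 = 83
03 XOR 5a = 59
25 XOR d4 = f1
11 XOR 19 = 08
ce XOR f3 = 3d
0b XOR 1e = 15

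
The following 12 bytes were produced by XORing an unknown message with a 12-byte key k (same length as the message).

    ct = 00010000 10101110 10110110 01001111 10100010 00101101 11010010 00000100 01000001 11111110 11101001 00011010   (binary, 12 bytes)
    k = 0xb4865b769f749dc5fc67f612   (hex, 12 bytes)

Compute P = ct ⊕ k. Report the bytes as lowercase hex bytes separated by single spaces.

a4 28 ed 39 3d 59 4f c1 bd 99 1f 08

XOR is its own inverse, so applying the key byte-wise gives the result directly.
10 ^ b4 = a4
ae ^ 86 = 28
b6 ^ 5b = ed
4f ^ 76 = 39
a2 ^ 9f = 3d
2d ^ 74 = 59
d2 ^ 9d = 4f
04 ^ c5 = c1
41 ^ fc = bd
fe ^ 67 = 99
e9 ^ f6 = 1f
1a ^ 12 = 08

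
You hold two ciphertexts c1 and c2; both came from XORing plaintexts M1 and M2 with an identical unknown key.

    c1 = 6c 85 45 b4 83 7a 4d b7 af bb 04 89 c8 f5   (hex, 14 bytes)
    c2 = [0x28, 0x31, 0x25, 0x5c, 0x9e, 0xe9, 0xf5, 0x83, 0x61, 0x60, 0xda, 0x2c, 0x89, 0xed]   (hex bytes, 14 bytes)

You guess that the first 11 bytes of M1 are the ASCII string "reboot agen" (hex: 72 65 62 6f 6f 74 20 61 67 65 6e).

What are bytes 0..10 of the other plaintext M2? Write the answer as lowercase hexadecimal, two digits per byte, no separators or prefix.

First, c1 ⊕ c2 = (M1 ⊕ K) ⊕ (M2 ⊕ K) = M1 ⊕ M2, so the key drops out. Then M2 = (M1 ⊕ M2) ⊕ M1 over the first 11 bytes.
byte 0: (6c ^ 28) ^ 72 = 44 ^ 72 = 36
byte 1: (85 ^ 31) ^ 65 = b4 ^ 65 = d1
byte 2: (45 ^ 25) ^ 62 = 60 ^ 62 = 02
byte 3: (b4 ^ 5c) ^ 6f = e8 ^ 6f = 87
byte 4: (83 ^ 9e) ^ 6f = 1d ^ 6f = 72
byte 5: (7a ^ e9) ^ 74 = 93 ^ 74 = e7
byte 6: (4d ^ f5) ^ 20 = b8 ^ 20 = 98
byte 7: (b7 ^ 83) ^ 61 = 34 ^ 61 = 55
byte 8: (af ^ 61) ^ 67 = ce ^ 67 = a9
byte 9: (bb ^ 60) ^ 65 = db ^ 65 = be
byte 10: (04 ^ da) ^ 6e = de ^ 6e = b0

36d1028772e79855a9beb0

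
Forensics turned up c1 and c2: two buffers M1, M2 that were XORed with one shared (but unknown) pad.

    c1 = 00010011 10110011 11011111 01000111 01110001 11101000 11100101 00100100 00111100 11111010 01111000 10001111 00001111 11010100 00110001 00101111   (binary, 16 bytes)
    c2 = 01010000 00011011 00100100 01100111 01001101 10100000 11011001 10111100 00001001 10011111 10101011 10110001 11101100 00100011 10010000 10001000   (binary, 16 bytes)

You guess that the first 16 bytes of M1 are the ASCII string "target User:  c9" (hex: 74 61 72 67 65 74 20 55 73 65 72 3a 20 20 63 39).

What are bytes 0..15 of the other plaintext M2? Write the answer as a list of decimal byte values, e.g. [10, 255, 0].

[55, 201, 137, 71, 89, 60, 28, 205, 70, 0, 161, 4, 195, 215, 194, 158]

First, c1 ⊕ c2 = (M1 ⊕ K) ⊕ (M2 ⊕ K) = M1 ⊕ M2, so the key drops out. Then M2 = (M1 ⊕ M2) ⊕ M1 over the first 16 bytes.
byte 0: (13 XOR 50) XOR 74 = 43 XOR 74 = 37
byte 1: (b3 XOR 1b) XOR 61 = a8 XOR 61 = c9
byte 2: (df XOR 24) XOR 72 = fb XOR 72 = 89
byte 3: (47 XOR 67) XOR 67 = 20 XOR 67 = 47
byte 4: (71 XOR 4d) XOR 65 = 3c XOR 65 = 59
byte 5: (e8 XOR a0) XOR 74 = 48 XOR 74 = 3c
byte 6: (e5 XOR d9) XOR 20 = 3c XOR 20 = 1c
byte 7: (24 XOR bc) XOR 55 = 98 XOR 55 = cd
byte 8: (3c XOR 09) XOR 73 = 35 XOR 73 = 46
byte 9: (fa XOR 9f) XOR 65 = 65 XOR 65 = 00
byte 10: (78 XOR ab) XOR 72 = d3 XOR 72 = a1
byte 11: (8f XOR b1) XOR 3a = 3e XOR 3a = 04
byte 12: (0f XOR ec) XOR 20 = e3 XOR 20 = c3
byte 13: (d4 XOR 23) XOR 20 = f7 XOR 20 = d7
byte 14: (31 XOR 90) XOR 63 = a1 XOR 63 = c2
byte 15: (2f XOR 88) XOR 39 = a7 XOR 39 = 9e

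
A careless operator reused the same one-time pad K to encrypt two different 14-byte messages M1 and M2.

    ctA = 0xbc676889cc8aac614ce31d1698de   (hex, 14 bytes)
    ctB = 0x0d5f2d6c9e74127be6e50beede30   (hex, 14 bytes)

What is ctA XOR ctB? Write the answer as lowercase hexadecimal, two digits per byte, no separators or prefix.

ctA ⊕ ctB = (M1 ⊕ K) ⊕ (M2 ⊕ K) = M1 ⊕ M2 — the shared key cancels under XOR.
bc XOR 0d = b1
67 XOR 5f = 38
68 XOR 2d = 45
89 XOR 6c = e5
cc XOR 9e = 52
8a XOR 74 = fe
ac XOR 12 = be
61 XOR 7b = 1a
4c XOR e6 = aa
e3 XOR e5 = 06
1d XOR 0b = 16
16 XOR ee = f8
98 XOR de = 46
de XOR 30 = ee

b13845e552febe1aaa0616f846ee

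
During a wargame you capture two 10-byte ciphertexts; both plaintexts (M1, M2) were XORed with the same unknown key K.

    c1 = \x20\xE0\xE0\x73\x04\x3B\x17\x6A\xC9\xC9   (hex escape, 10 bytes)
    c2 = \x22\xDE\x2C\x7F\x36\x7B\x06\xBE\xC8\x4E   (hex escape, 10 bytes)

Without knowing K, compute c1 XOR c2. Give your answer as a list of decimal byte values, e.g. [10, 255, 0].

[2, 62, 204, 12, 50, 64, 17, 212, 1, 135]

c1 ⊕ c2 = (M1 ⊕ K) ⊕ (M2 ⊕ K) = M1 ⊕ M2 — the shared key cancels under XOR.
byte 0: 00100000 xor 00100010 = 00000010
byte 1: 11100000 xor 11011110 = 00111110
byte 2: 11100000 xor 00101100 = 11001100
byte 3: 01110011 xor 01111111 = 00001100
byte 4: 00000100 xor 00110110 = 00110010
byte 5: 00111011 xor 01111011 = 01000000
byte 6: 00010111 xor 00000110 = 00010001
byte 7: 01101010 xor 10111110 = 11010100
byte 8: 11001001 xor 11001000 = 00000001
byte 9: 11001001 xor 01001110 = 10000111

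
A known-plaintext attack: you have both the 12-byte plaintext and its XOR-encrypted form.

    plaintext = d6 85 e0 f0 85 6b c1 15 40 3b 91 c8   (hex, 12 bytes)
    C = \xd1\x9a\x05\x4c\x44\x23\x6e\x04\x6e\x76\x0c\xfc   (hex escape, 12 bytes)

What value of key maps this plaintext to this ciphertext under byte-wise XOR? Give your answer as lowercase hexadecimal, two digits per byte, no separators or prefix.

Since C = plaintext ⊕ key, XORing both sides with plaintext gives key = plaintext ⊕ C.
214 XOR 209 =   7
133 XOR 154 =  31
224 XOR   5 = 229
240 XOR  76 = 188
133 XOR  68 = 193
107 XOR  35 =  72
193 XOR 110 = 175
 21 XOR   4 =  17
 64 XOR 110 =  46
 59 XOR 118 =  77
145 XOR  12 = 157
200 XOR 252 =  52

071fe5bcc148af112e4d9d34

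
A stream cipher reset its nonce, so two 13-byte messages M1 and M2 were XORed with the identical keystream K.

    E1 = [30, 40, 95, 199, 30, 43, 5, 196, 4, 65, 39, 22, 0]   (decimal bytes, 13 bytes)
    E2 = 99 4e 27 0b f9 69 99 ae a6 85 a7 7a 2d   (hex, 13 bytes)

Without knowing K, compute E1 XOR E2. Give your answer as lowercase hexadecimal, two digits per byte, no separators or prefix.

876678cce7429c6aa2c4806c2d

E1 ⊕ E2 = (M1 ⊕ K) ⊕ (M2 ⊕ K) = M1 ⊕ M2 — the shared key cancels under XOR.
00011110 XOR 10011001 = 10000111
00101000 XOR 01001110 = 01100110
01011111 XOR 00100111 = 01111000
11000111 XOR 00001011 = 11001100
00011110 XOR 11111001 = 11100111
00101011 XOR 01101001 = 01000010
00000101 XOR 10011001 = 10011100
11000100 XOR 10101110 = 01101010
00000100 XOR 10100110 = 10100010
01000001 XOR 10000101 = 11000100
00100111 XOR 10100111 = 10000000
00010110 XOR 01111010 = 01101100
00000000 XOR 00101101 = 00101101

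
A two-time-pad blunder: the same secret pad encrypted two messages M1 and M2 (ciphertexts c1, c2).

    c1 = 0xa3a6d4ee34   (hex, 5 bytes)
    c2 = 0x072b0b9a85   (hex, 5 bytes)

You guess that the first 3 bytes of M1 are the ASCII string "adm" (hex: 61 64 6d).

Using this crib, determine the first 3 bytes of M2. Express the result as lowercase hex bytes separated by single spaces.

c5 e9 b2

First, c1 ⊕ c2 = (M1 ⊕ K) ⊕ (M2 ⊕ K) = M1 ⊕ M2, so the key drops out. Then M2 = (M1 ⊕ M2) ⊕ M1 over the first 3 bytes.
byte 0: (a3 ⊕ 07) ⊕ 61 = a4 ⊕ 61 = c5
byte 1: (a6 ⊕ 2b) ⊕ 64 = 8d ⊕ 64 = e9
byte 2: (d4 ⊕ 0b) ⊕ 6d = df ⊕ 6d = b2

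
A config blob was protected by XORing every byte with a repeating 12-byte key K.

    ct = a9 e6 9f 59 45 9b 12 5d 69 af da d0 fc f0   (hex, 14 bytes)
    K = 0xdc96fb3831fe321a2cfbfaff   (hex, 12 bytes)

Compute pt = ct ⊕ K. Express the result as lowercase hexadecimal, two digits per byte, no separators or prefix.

75706461746520474554202f2066

The 12-byte key repeats, so the effective keystream is dc 96 fb 38 31 fe 32 1a 2c fb fa ff dc 96.
byte 0: a9 ^ dc = 75
byte 1: e6 ^ 96 = 70
byte 2: 9f ^ fb = 64
byte 3: 59 ^ 38 = 61
byte 4: 45 ^ 31 = 74
byte 5: 9b ^ fe = 65
byte 6: 12 ^ 32 = 20
byte 7: 5d ^ 1a = 47
byte 8: 69 ^ 2c = 45
byte 9: af ^ fb = 54
byte 10: da ^ fa = 20
byte 11: d0 ^ ff = 2f
byte 12: fc ^ dc = 20
byte 13: f0 ^ 96 = 66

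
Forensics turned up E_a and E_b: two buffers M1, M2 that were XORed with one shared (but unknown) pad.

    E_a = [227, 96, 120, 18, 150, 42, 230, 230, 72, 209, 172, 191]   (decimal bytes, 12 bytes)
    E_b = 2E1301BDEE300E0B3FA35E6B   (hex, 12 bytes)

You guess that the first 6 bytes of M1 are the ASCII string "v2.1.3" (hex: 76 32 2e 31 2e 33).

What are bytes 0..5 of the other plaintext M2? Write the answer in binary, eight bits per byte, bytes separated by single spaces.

10111011 01000001 01010111 10011110 01010110 00101001

First, E_a ⊕ E_b = (M1 ⊕ K) ⊕ (M2 ⊕ K) = M1 ⊕ M2, so the key drops out. Then M2 = (M1 ⊕ M2) ⊕ M1 over the first 6 bytes.
byte 0: (e3 ^ 2e) ^ 76 = cd ^ 76 = bb
byte 1: (60 ^ 13) ^ 32 = 73 ^ 32 = 41
byte 2: (78 ^ 01) ^ 2e = 79 ^ 2e = 57
byte 3: (12 ^ bd) ^ 31 = af ^ 31 = 9e
byte 4: (96 ^ ee) ^ 2e = 78 ^ 2e = 56
byte 5: (2a ^ 30) ^ 33 = 1a ^ 33 = 29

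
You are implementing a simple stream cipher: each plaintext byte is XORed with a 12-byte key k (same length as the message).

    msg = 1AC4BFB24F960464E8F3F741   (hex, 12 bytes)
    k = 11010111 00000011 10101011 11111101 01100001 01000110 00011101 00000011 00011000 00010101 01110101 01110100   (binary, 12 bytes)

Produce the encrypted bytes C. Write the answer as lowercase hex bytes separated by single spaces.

XOR is its own inverse, so applying the key byte-wise gives the result directly.
byte 0: 1a xor d7 = cd
byte 1: c4 xor 03 = c7
byte 2: bf xor ab = 14
byte 3: b2 xor fd = 4f
byte 4: 4f xor 61 = 2e
byte 5: 96 xor 46 = d0
byte 6: 04 xor 1d = 19
byte 7: 64 xor 03 = 67
byte 8: e8 xor 18 = f0
byte 9: f3 xor 15 = e6
byte 10: f7 xor 75 = 82
byte 11: 41 xor 74 = 35

cd c7 14 4f 2e d0 19 67 f0 e6 82 35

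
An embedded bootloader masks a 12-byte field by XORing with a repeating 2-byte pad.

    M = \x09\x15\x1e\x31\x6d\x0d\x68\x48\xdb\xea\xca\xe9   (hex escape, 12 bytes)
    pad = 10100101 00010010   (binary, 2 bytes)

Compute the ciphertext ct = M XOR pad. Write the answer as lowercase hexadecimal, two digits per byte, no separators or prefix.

The 2-byte key repeats, so the effective keystream is a5 12 a5 12 a5 12 a5 12 a5 12 a5 12.
byte 0: 09 xor a5 = ac
byte 1: 15 xor 12 = 07
byte 2: 1e xor a5 = bb
byte 3: 31 xor 12 = 23
byte 4: 6d xor a5 = c8
byte 5: 0d xor 12 = 1f
byte 6: 68 xor a5 = cd
byte 7: 48 xor 12 = 5a
byte 8: db xor a5 = 7e
byte 9: ea xor 12 = f8
byte 10: ca xor a5 = 6f
byte 11: e9 xor 12 = fb

ac07bb23c81fcd5a7ef86ffb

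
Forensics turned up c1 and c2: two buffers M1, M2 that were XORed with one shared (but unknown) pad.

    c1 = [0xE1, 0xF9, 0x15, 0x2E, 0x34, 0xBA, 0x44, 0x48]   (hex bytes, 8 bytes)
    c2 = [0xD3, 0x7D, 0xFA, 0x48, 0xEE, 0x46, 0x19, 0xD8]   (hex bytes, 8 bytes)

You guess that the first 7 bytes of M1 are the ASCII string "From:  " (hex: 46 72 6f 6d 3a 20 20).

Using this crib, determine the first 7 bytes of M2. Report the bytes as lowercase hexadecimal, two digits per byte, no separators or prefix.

First, c1 ⊕ c2 = (M1 ⊕ K) ⊕ (M2 ⊕ K) = M1 ⊕ M2, so the key drops out. Then M2 = (M1 ⊕ M2) ⊕ M1 over the first 7 bytes.
byte 0: (e1 ^ d3) ^ 46 = 32 ^ 46 = 74
byte 1: (f9 ^ 7d) ^ 72 = 84 ^ 72 = f6
byte 2: (15 ^ fa) ^ 6f = ef ^ 6f = 80
byte 3: (2e ^ 48) ^ 6d = 66 ^ 6d = 0b
byte 4: (34 ^ ee) ^ 3a = da ^ 3a = e0
byte 5: (ba ^ 46) ^ 20 = fc ^ 20 = dc
byte 6: (44 ^ 19) ^ 20 = 5d ^ 20 = 7d

74f6800be0dc7d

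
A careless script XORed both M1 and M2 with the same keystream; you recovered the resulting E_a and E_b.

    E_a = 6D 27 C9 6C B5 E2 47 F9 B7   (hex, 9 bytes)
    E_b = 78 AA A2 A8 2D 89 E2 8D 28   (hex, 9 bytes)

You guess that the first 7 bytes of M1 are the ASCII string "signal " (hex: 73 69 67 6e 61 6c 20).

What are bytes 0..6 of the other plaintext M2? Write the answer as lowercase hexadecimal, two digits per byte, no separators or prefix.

66e40caaf90785

First, E_a ⊕ E_b = (M1 ⊕ K) ⊕ (M2 ⊕ K) = M1 ⊕ M2, so the key drops out. Then M2 = (M1 ⊕ M2) ⊕ M1 over the first 7 bytes.
byte 0: (6d ^ 78) ^ 73 = 15 ^ 73 = 66
byte 1: (27 ^ aa) ^ 69 = 8d ^ 69 = e4
byte 2: (c9 ^ a2) ^ 67 = 6b ^ 67 = 0c
byte 3: (6c ^ a8) ^ 6e = c4 ^ 6e = aa
byte 4: (b5 ^ 2d) ^ 61 = 98 ^ 61 = f9
byte 5: (e2 ^ 89) ^ 6c = 6b ^ 6c = 07
byte 6: (47 ^ e2) ^ 20 = a5 ^ 20 = 85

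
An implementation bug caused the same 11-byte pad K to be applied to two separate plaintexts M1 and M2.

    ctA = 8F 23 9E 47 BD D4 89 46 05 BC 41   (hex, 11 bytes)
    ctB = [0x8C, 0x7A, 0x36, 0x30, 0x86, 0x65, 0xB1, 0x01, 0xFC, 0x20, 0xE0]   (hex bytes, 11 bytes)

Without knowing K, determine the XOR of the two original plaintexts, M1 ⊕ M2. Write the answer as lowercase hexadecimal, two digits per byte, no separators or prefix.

0359a8773bb13847f99ca1

ctA ⊕ ctB = (M1 ⊕ K) ⊕ (M2 ⊕ K) = M1 ⊕ M2 — the shared key cancels under XOR.
143 ^ 140 =   3
 35 ^ 122 =  89
158 ^  54 = 168
 71 ^  48 = 119
189 ^ 134 =  59
212 ^ 101 = 177
137 ^ 177 =  56
 70 ^   1 =  71
  5 ^ 252 = 249
188 ^  32 = 156
 65 ^ 224 = 161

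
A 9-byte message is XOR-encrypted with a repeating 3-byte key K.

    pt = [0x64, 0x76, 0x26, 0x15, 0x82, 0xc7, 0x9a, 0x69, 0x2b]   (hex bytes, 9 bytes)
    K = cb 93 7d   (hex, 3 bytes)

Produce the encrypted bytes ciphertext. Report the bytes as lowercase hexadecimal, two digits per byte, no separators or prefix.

The 3-byte key repeats, so the effective keystream is cb 93 7d cb 93 7d cb 93 7d.
byte 0: 64 ^ cb = af
byte 1: 76 ^ 93 = e5
byte 2: 26 ^ 7d = 5b
byte 3: 15 ^ cb = de
byte 4: 82 ^ 93 = 11
byte 5: c7 ^ 7d = ba
byte 6: 9a ^ cb = 51
byte 7: 69 ^ 93 = fa
byte 8: 2b ^ 7d = 56

afe55bde11ba51fa56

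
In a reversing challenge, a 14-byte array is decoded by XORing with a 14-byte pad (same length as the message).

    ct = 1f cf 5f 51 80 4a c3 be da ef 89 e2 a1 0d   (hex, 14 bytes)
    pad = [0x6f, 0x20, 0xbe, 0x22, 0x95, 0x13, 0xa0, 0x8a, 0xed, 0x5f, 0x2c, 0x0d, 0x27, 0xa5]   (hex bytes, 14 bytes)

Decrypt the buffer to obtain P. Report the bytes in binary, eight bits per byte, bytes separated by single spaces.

 31 ⊕ 111 = 112
207 ⊕  32 = 239
 95 ⊕ 190 = 225
 81 ⊕  34 = 115
128 ⊕ 149 =  21
 74 ⊕  19 =  89
195 ⊕ 160 =  99
190 ⊕ 138 =  52
218 ⊕ 237 =  55
239 ⊕  95 = 176
137 ⊕  44 = 165
226 ⊕  13 = 239
161 ⊕  39 = 134
 13 ⊕ 165 = 168

01110000 11101111 11100001 01110011 00010101 01011001 01100011 00110100 00110111 10110000 10100101 11101111 10000110 10101000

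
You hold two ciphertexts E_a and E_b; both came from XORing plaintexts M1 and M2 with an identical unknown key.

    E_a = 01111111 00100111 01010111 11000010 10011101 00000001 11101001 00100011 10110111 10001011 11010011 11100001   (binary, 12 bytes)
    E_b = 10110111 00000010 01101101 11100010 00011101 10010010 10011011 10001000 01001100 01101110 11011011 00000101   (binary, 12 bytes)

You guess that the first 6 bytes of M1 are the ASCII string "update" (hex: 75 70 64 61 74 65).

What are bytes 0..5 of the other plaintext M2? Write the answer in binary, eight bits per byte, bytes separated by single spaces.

First, E_a ⊕ E_b = (M1 ⊕ K) ⊕ (M2 ⊕ K) = M1 ⊕ M2, so the key drops out. Then M2 = (M1 ⊕ M2) ⊕ M1 over the first 6 bytes.
byte 0: (7f ^ b7) ^ 75 = c8 ^ 75 = bd
byte 1: (27 ^ 02) ^ 70 = 25 ^ 70 = 55
byte 2: (57 ^ 6d) ^ 64 = 3a ^ 64 = 5e
byte 3: (c2 ^ e2) ^ 61 = 20 ^ 61 = 41
byte 4: (9d ^ 1d) ^ 74 = 80 ^ 74 = f4
byte 5: (01 ^ 92) ^ 65 = 93 ^ 65 = f6

10111101 01010101 01011110 01000001 11110100 11110110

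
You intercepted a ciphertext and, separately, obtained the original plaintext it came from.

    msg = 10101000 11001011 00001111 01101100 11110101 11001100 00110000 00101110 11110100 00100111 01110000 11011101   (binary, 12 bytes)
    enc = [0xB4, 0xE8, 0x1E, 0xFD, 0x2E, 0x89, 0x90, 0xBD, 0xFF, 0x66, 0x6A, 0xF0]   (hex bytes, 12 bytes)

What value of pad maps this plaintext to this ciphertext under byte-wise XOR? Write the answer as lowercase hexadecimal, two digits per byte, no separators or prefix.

Since enc = msg ⊕ pad, XORing both sides with msg gives pad = msg ⊕ enc.
byte 0: a8 ^ b4 = 1c
byte 1: cb ^ e8 = 23
byte 2: 0f ^ 1e = 11
byte 3: 6c ^ fd = 91
byte 4: f5 ^ 2e = db
byte 5: cc ^ 89 = 45
byte 6: 30 ^ 90 = a0
byte 7: 2e ^ bd = 93
byte 8: f4 ^ ff = 0b
byte 9: 27 ^ 66 = 41
byte 10: 70 ^ 6a = 1a
byte 11: dd ^ f0 = 2d

1c231191db45a0930b411a2d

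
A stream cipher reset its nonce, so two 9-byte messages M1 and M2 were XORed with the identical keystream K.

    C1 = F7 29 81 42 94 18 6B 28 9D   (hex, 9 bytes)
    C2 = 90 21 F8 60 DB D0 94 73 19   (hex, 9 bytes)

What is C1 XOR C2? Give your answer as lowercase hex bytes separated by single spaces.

C1 ⊕ C2 = (M1 ⊕ K) ⊕ (M2 ⊕ K) = M1 ⊕ M2 — the shared key cancels under XOR.
f7 ⊕ 90 = 67
29 ⊕ 21 = 08
81 ⊕ f8 = 79
42 ⊕ 60 = 22
94 ⊕ db = 4f
18 ⊕ d0 = c8
6b ⊕ 94 = ff
28 ⊕ 73 = 5b
9d ⊕ 19 = 84

67 08 79 22 4f c8 ff 5b 84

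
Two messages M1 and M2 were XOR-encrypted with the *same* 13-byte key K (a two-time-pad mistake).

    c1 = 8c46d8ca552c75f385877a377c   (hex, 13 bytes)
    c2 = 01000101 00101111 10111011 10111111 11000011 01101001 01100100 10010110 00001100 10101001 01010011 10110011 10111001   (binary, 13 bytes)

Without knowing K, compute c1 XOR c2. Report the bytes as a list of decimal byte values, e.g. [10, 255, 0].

[201, 105, 99, 117, 150, 69, 17, 101, 137, 46, 41, 132, 197]

c1 ⊕ c2 = (M1 ⊕ K) ⊕ (M2 ⊕ K) = M1 ⊕ M2 — the shared key cancels under XOR.
byte 0: 8c ⊕ 45 = c9
byte 1: 46 ⊕ 2f = 69
byte 2: d8 ⊕ bb = 63
byte 3: ca ⊕ bf = 75
byte 4: 55 ⊕ c3 = 96
byte 5: 2c ⊕ 69 = 45
byte 6: 75 ⊕ 64 = 11
byte 7: f3 ⊕ 96 = 65
byte 8: 85 ⊕ 0c = 89
byte 9: 87 ⊕ a9 = 2e
byte 10: 7a ⊕ 53 = 29
byte 11: 37 ⊕ b3 = 84
byte 12: 7c ⊕ b9 = c5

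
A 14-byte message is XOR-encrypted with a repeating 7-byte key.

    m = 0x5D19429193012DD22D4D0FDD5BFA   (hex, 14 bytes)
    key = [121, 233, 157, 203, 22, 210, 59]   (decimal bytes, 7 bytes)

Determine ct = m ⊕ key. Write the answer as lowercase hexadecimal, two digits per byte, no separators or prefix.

The 7-byte key repeats, so the effective keystream is 79 e9 9d cb 16 d2 3b 79 e9 9d cb 16 d2 3b.
byte 0: 5d XOR 79 = 24
byte 1: 19 XOR e9 = f0
byte 2: 42 XOR 9d = df
byte 3: 91 XOR cb = 5a
byte 4: 93 XOR 16 = 85
byte 5: 01 XOR d2 = d3
byte 6: 2d XOR 3b = 16
byte 7: d2 XOR 79 = ab
byte 8: 2d XOR e9 = c4
byte 9: 4d XOR 9d = d0
byte 10: 0f XOR cb = c4
byte 11: dd XOR 16 = cb
byte 12: 5b XOR d2 = 89
byte 13: fa XOR 3b = c1

24f0df5a85d316abc4d0c4cb89c1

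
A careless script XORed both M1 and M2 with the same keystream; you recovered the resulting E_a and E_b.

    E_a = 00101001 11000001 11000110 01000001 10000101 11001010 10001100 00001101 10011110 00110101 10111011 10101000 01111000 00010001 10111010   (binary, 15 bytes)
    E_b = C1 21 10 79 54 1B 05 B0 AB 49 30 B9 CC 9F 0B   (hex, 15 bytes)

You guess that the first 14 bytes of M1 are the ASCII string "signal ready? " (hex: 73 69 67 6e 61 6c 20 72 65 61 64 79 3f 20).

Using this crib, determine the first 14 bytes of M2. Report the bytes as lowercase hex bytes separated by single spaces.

9b 89 b1 56 b0 bd a9 cf 50 1d ef 68 8b ae

First, E_a ⊕ E_b = (M1 ⊕ K) ⊕ (M2 ⊕ K) = M1 ⊕ M2, so the key drops out. Then M2 = (M1 ⊕ M2) ⊕ M1 over the first 14 bytes.
byte 0: (29 xor c1) xor 73 = e8 xor 73 = 9b
byte 1: (c1 xor 21) xor 69 = e0 xor 69 = 89
byte 2: (c6 xor 10) xor 67 = d6 xor 67 = b1
byte 3: (41 xor 79) xor 6e = 38 xor 6e = 56
byte 4: (85 xor 54) xor 61 = d1 xor 61 = b0
byte 5: (ca xor 1b) xor 6c = d1 xor 6c = bd
byte 6: (8c xor 05) xor 20 = 89 xor 20 = a9
byte 7: (0d xor b0) xor 72 = bd xor 72 = cf
byte 8: (9e xor ab) xor 65 = 35 xor 65 = 50
byte 9: (35 xor 49) xor 61 = 7c xor 61 = 1d
byte 10: (bb xor 30) xor 64 = 8b xor 64 = ef
byte 11: (a8 xor b9) xor 79 = 11 xor 79 = 68
byte 12: (78 xor cc) xor 3f = b4 xor 3f = 8b
byte 13: (11 xor 9f) xor 20 = 8e xor 20 = ae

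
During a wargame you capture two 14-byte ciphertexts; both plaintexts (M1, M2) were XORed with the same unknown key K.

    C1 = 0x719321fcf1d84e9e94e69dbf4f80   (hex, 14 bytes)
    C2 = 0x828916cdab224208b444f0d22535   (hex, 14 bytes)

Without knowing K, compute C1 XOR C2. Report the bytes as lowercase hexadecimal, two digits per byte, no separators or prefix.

C1 ⊕ C2 = (M1 ⊕ K) ⊕ (M2 ⊕ K) = M1 ⊕ M2 — the shared key cancels under XOR.
byte 0: 71 ⊕ 82 = f3
byte 1: 93 ⊕ 89 = 1a
byte 2: 21 ⊕ 16 = 37
byte 3: fc ⊕ cd = 31
byte 4: f1 ⊕ ab = 5a
byte 5: d8 ⊕ 22 = fa
byte 6: 4e ⊕ 42 = 0c
byte 7: 9e ⊕ 08 = 96
byte 8: 94 ⊕ b4 = 20
byte 9: e6 ⊕ 44 = a2
byte 10: 9d ⊕ f0 = 6d
byte 11: bf ⊕ d2 = 6d
byte 12: 4f ⊕ 25 = 6a
byte 13: 80 ⊕ 35 = b5

f31a37315afa0c9620a26d6d6ab5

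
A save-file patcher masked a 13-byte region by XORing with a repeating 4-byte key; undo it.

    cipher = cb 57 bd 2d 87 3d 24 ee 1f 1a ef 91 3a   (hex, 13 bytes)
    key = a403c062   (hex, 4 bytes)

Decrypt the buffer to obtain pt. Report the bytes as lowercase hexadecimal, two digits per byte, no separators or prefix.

6f547d4f233ee48cbb192ff39e

The 4-byte key repeats, so the effective keystream is a4 03 c0 62 a4 03 c0 62 a4 03 c0 62 a4.
byte 0: 203 ⊕ 164 = 111
byte 1:  87 ⊕   3 =  84
byte 2: 189 ⊕ 192 = 125
byte 3:  45 ⊕  98 =  79
byte 4: 135 ⊕ 164 =  35
byte 5:  61 ⊕   3 =  62
byte 6:  36 ⊕ 192 = 228
byte 7: 238 ⊕  98 = 140
byte 8:  31 ⊕ 164 = 187
byte 9:  26 ⊕   3 =  25
byte 10: 239 ⊕ 192 =  47
byte 11: 145 ⊕  98 = 243
byte 12:  58 ⊕ 164 = 158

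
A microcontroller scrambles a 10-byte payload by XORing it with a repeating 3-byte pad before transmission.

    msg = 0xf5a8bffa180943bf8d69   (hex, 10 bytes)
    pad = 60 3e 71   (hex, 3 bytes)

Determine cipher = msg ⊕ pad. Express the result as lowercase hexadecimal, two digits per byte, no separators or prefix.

The 3-byte key repeats, so the effective keystream is 60 3e 71 60 3e 71 60 3e 71 60.
byte 0: f5 xor 60 = 95
byte 1: a8 xor 3e = 96
byte 2: bf xor 71 = ce
byte 3: fa xor 60 = 9a
byte 4: 18 xor 3e = 26
byte 5: 09 xor 71 = 78
byte 6: 43 xor 60 = 23
byte 7: bf xor 3e = 81
byte 8: 8d xor 71 = fc
byte 9: 69 xor 60 = 09

9596ce9a26782381fc09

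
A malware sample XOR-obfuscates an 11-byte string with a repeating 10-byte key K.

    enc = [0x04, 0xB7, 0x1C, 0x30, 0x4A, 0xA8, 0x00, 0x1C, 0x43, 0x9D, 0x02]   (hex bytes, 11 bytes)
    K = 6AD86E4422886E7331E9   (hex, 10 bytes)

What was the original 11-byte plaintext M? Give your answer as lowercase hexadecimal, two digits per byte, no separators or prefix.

The 10-byte key repeats, so the effective keystream is 6a d8 6e 44 22 88 6e 73 31 e9 6a.
byte 0: 04 xor 6a = 6e
byte 1: b7 xor d8 = 6f
byte 2: 1c xor 6e = 72
byte 3: 30 xor 44 = 74
byte 4: 4a xor 22 = 68
byte 5: a8 xor 88 = 20
byte 6: 00 xor 6e = 6e
byte 7: 1c xor 73 = 6f
byte 8: 43 xor 31 = 72
byte 9: 9d xor e9 = 74
byte 10: 02 xor 6a = 68

6e6f727468206e6f727468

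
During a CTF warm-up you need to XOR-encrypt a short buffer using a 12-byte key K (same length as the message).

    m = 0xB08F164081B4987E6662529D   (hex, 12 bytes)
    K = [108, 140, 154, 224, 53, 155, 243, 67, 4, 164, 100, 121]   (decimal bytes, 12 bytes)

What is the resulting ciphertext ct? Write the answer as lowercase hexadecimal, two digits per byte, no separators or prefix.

byte 0: b0 XOR 6c = dc
byte 1: 8f XOR 8c = 03
byte 2: 16 XOR 9a = 8c
byte 3: 40 XOR e0 = a0
byte 4: 81 XOR 35 = b4
byte 5: b4 XOR 9b = 2f
byte 6: 98 XOR f3 = 6b
byte 7: 7e XOR 43 = 3d
byte 8: 66 XOR 04 = 62
byte 9: 62 XOR a4 = c6
byte 10: 52 XOR 64 = 36
byte 11: 9d XOR 79 = e4

dc038ca0b42f6b3d62c636e4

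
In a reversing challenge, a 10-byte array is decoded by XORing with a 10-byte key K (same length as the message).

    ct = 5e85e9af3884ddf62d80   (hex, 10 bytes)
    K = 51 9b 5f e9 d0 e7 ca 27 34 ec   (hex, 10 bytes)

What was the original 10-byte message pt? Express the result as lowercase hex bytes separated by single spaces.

5e xor 51 = 0f
85 xor 9b = 1e
e9 xor 5f = b6
af xor e9 = 46
38 xor d0 = e8
84 xor e7 = 63
dd xor ca = 17
f6 xor 27 = d1
2d xor 34 = 19
80 xor ec = 6c

0f 1e b6 46 e8 63 17 d1 19 6c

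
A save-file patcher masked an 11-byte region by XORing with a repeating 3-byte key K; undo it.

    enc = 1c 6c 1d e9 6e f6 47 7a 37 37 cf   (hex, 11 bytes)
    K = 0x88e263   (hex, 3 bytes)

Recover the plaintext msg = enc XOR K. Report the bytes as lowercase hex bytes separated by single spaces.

The 3-byte key repeats, so the effective keystream is 88 e2 63 88 e2 63 88 e2 63 88 e2.
byte 0:  28 xor 136 = 148
byte 1: 108 xor 226 = 142
byte 2:  29 xor  99 = 126
byte 3: 233 xor 136 =  97
byte 4: 110 xor 226 = 140
byte 5: 246 xor  99 = 149
byte 6:  71 xor 136 = 207
byte 7: 122 xor 226 = 152
byte 8:  55 xor  99 =  84
byte 9:  55 xor 136 = 191
byte 10: 207 xor 226 =  45

94 8e 7e 61 8c 95 cf 98 54 bf 2d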